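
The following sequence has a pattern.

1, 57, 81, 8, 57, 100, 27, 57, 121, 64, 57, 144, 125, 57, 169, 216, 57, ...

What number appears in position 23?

57

Taking every 3rd term gives 3 separate tracks.
Subsequence A: 1, 8, 27, 64, 125, 216 (the cubes 1³, 2³, 3³, …).
Subsequence B: 57, 57, 57, 57, 57, 57 (the constant sequence 57).
Subsequence C: 81, 100, 121, 144, 169 (perfect squares starting at 9²).
The 23rd slot belongs to subsequence B; its 8th term is 57.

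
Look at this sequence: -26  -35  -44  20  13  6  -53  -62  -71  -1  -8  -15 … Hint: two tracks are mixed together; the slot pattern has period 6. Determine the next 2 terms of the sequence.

Reading positions in blocks of 6 reveals the pattern AAABBB — 2 tracks woven together.
Stream A: -26, -35, -44, -53, -62, -71 (linear: a_n = -17 − 9·n).
Stream B: 20, 13, 6, -1, -8, -15 (arithmetic, step −7).
Position 13 falls in stream A as its term 7, giving -80.
Term 14 comes from stream A (its 8th entry): -89.

-80, -89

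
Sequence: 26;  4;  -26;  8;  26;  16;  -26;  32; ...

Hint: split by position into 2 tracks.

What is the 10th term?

64

Taking every 2nd term gives 2 separate tracks.
Track A is 26, -26, 26, -26, which is the oscillation 26·(−1)^(n+1).
Track B is 4, 8, 16, 32, which is powers of 2.
Term 10 comes from track B (its 5th entry): 64.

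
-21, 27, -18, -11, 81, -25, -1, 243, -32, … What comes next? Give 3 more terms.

Taking every 3rd term gives 3 separate tracks.
Track A: -21, -11, -1 — arithmetic, step +10.
Track B: 27, 81, 243 — powers of 3.
Track C: -18, -25, -32 — linear: a_n = -11 − 7·n.
Position 10 falls in track A as its term 4, giving 9.
The 11th slot belongs to track B; its 4th term is 729.
Term 12 comes from track C (its 4th entry): -39.

9, 729, -39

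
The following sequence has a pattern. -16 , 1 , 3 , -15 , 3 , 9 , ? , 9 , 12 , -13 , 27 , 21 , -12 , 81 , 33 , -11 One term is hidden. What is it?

Split by position mod 3 into 3 tracks.
Track A is -16, -15, ?, -13, -12, -11, which is arithmetic with common difference +1.
Track B is 1, 3, 9, 27, 81, which is powers of 3.
Track C is 3, 9, 12, 21, 33, which is a Fibonacci-like recurrence a_n = a_{n-1} + a_{n-2}.
So the missing entry in track A is -14.

-14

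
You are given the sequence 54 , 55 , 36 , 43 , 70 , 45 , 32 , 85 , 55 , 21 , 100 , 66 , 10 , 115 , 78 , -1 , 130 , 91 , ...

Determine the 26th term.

175

Taking every 3rd term gives 3 separate tracks.
Stream A is 54, 43, 32, 21, 10, -1, which is linear: a_n = 65 − 11·n.
Stream B is 55, 70, 85, 100, 115, 130, which is arithmetic, step +15.
Stream C is 36, 45, 55, 66, 78, 91, which is triangular numbers n(n+1)/2 for n = 8, 9, ….
Position 26 → stream B, term 9 = 175.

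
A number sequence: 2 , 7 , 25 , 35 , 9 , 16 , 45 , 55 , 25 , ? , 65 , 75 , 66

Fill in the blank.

Positions follow the repeating pattern AABB; grouping by letter gives 2 tracks.
Stream A: 2, 7, 9, 16, 25, ?, 66 — Fibonacci-style (each term is the sum of the two before it).
Stream B: 25, 35, 45, 55, 65, 75 — arithmetic with common difference +10.
So the missing entry in stream A is 41.

41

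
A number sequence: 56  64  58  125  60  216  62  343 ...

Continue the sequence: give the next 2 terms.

64, 512

Odd-indexed and even-indexed terms follow separate rules.
Subsequence A is 56, 58, 60, 62, which is adding 2 each time.
Subsequence B is 64, 125, 216, 343, which is perfect cubes starting at 4³.
Position 9 → subsequence A, term 5 = 64.
Position 10 falls in subsequence B as its term 5, giving 512.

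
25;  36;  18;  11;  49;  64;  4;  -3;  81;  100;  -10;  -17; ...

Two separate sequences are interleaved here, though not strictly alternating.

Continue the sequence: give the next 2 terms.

121, 144

Positions follow the repeating pattern AABB; grouping by letter gives 2 tracks.
Stream A: 25, 36, 49, 64, 81, 100 (perfect squares starting at 5²).
Stream B: 18, 11, 4, -3, -10, -17 (arithmetic with common difference −7).
The 13th slot belongs to stream A; its 7th term is 121.
Position 14 → stream A, term 8 = 144.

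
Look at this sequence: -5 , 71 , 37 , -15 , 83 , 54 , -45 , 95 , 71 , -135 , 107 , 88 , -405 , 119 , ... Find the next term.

105

Taking every 3rd term gives 3 separate tracks.
Track A = -5, -15, -45, -135, -405: multiplying by 3 each time.
Track B = 71, 83, 95, 107, 119: linear: a_n = 59 + 12·n.
Track C = 37, 54, 71, 88: arithmetic, step +17.
Position 15 → track C, term 5 = 105.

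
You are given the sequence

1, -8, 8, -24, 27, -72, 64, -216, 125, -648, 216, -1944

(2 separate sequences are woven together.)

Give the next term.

Split by position mod 2 into 2 tracks.
Track A: 1, 8, 27, 64, 125, 216 — perfect cubes starting at 1³.
Track B: -8, -24, -72, -216, -648, -1944 — multiplying by 3 each time.
Term 13 comes from track A (its 7th entry): 343.

343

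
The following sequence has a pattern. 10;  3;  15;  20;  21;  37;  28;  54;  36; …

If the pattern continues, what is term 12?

88

Split by position mod 2 into 2 tracks.
Stream A: 10, 15, 21, 28, 36. Triangular numbers starting at T_4.
Stream B: 3, 20, 37, 54. Adding 17 each time.
Position 12 → stream B, term 6 = 88.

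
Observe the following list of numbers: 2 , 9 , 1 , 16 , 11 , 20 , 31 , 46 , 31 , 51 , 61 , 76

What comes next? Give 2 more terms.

82, 133

Reading positions in blocks of 4 reveals the pattern AABB — 2 tracks woven together.
Subsequence A = 2, 9, 11, 20, 31, 51: each term equals the sum of the previous two.
Subsequence B = 1, 16, 31, 46, 61, 76: linear: a_n = -14 + 15·n.
The 13th slot belongs to subsequence A; its 7th term is 82.
The 14th slot belongs to subsequence A; its 8th term is 133.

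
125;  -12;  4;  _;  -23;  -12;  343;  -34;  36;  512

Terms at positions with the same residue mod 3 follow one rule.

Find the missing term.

Read the sequence 3 terms at a time; column i is its own pattern.
Track A: 125, ?, 343, 512 (perfect cubes starting at 5³).
Track B: -12, -23, -34 (linear: a_n = -1 − 11·n).
Track C: 4, -12, 36 (geometric with ratio -3).
The gap is track A's term 2; the rule gives 216.

216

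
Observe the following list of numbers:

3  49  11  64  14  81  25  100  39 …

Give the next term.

121

Positions 1, 3, 5, … form one subsequence and positions 2, 4, 6, … form another.
Subsequence A: 3, 11, 14, 25, 39 — a Fibonacci-like recurrence a_n = a_{n-1} + a_{n-2}.
Subsequence B: 49, 64, 81, 100 — perfect squares starting at 7².
Position 10 → subsequence B, term 5 = 121.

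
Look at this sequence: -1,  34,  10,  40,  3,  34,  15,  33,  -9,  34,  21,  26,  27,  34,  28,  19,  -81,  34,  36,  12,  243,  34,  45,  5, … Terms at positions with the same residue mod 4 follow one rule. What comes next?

Read the sequence 4 terms at a time; column i is its own pattern.
Track A: -1, 3, -9, 27, -81, 243 — geometric, ×-3 each step.
Track B: 34, 34, 34, 34, 34, 34 — the constant sequence 34.
Track C: 10, 15, 21, 28, 36, 45 — triangular numbers starting at T_4.
Track D: 40, 33, 26, 19, 12, 5 — arithmetic, step −7.
Position 25 falls in track A as its term 7, giving -729.

-729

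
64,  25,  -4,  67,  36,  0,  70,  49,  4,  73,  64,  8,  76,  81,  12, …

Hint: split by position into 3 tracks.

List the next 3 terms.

Read the sequence 3 terms at a time; column i is its own pattern.
Track A: 64, 67, 70, 73, 76 — adding 3 each time.
Track B: 25, 36, 49, 64, 81 — perfect squares starting at 5².
Track C: -4, 0, 4, 8, 12 — arithmetic with common difference +4.
Position 16 → track A, term 6 = 79.
Position 17 falls in track B as its term 6, giving 100.
The 18th slot belongs to track C; its 6th term is 16.

79, 100, 16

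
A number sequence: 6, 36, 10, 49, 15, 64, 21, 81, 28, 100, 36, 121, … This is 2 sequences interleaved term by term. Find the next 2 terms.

45, 144

Positions 1, 3, 5, … form one subsequence and positions 2, 4, 6, … form another.
Track A: 6, 10, 15, 21, 28, 36 — triangular numbers starting at T_3.
Track B: 36, 49, 64, 81, 100, 121 — the squares 6², 7², 8², ….
Term 13 comes from track A (its 7th entry): 45.
The 14th slot belongs to track B; its 7th term is 144.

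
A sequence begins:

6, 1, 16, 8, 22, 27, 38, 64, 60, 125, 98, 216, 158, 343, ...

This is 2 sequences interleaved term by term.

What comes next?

256

The terms cycle through 2 interleaved subsequences.
Subsequence A: 6, 16, 22, 38, 60, 98, 158. Each term equals the sum of the previous two.
Subsequence B: 1, 8, 27, 64, 125, 216, 343. Perfect cubes starting at 1³.
Term 15 comes from subsequence A (its 8th entry): 256.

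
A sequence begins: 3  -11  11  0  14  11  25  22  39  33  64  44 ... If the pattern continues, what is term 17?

Taking every 2nd term gives 2 separate tracks.
Subsequence A: 3, 11, 14, 25, 39, 64 — a Fibonacci-like recurrence a_n = a_{n-1} + a_{n-2}.
Subsequence B: -11, 0, 11, 22, 33, 44 — linear: a_n = -22 + 11·n.
The 17th slot belongs to subsequence A; its 9th term is 270.

270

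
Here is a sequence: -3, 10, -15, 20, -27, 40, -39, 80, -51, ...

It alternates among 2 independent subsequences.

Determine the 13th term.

-75

Odd-indexed and even-indexed terms follow separate rules.
Track A: -3, -15, -27, -39, -51 (subtracting 12 each time).
Track B: 10, 20, 40, 80 (multiplying by 2 each time).
The 13th slot belongs to track A; its 7th term is -75.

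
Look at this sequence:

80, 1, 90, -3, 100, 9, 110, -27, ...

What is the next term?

Odd-indexed and even-indexed terms follow separate rules.
Track A: 80, 90, 100, 110 (arithmetic, step +10).
Track B: 1, -3, 9, -27 (geometric, ×-3 each step).
Position 9 → track A, term 5 = 120.

120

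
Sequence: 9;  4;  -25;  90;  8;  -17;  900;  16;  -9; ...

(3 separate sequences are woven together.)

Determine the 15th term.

7

Split by position mod 3 into 3 tracks.
Subsequence A: 9, 90, 900 — a geometric progression (common ratio 10).
Subsequence B: 4, 8, 16 — powers 2^2, 2^3, 2^4, ….
Subsequence C: -25, -17, -9 — arithmetic with common difference +8.
The 15th slot belongs to subsequence C; its 5th term is 7.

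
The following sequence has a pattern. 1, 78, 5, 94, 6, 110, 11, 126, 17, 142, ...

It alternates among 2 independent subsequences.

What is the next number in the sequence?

28

Positions 1, 3, 5, … form one subsequence and positions 2, 4, 6, … form another.
Stream A: 1, 5, 6, 11, 17 (a Fibonacci-like recurrence a_n = a_{n-1} + a_{n-2}).
Stream B: 78, 94, 110, 126, 142 (arithmetic, step +16).
Term 11 comes from stream A (its 6th entry): 28.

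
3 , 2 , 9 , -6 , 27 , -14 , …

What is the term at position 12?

The terms cycle through 2 interleaved subsequences.
Subsequence A is 3, 9, 27, which is powers 3^1, 3^2, 3^3, ….
Subsequence B is 2, -6, -14, which is subtracting 8 each time.
Term 12 comes from subsequence B (its 6th entry): -38.

-38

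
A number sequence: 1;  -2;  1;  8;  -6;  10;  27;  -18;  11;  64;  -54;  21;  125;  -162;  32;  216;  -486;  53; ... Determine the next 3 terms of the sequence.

Read the sequence 3 terms at a time; column i is its own pattern.
Track A: 1, 8, 27, 64, 125, 216 — consecutive cubes n³ from n = 1.
Track B: -2, -6, -18, -54, -162, -486 — a geometric progression (common ratio 3).
Track C: 1, 10, 11, 21, 32, 53 — Fibonacci-style (each term is the sum of the two before it).
Position 19 → track A, term 7 = 343.
The 20th slot belongs to track B; its 7th term is -1458.
The 21st slot belongs to track C; its 7th term is 85.

343, -1458, 85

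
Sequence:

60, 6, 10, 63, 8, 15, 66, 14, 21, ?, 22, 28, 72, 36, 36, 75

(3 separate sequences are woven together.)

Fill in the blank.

Split by position mod 3 into 3 tracks.
Subsequence A = 60, 63, 66, ?, 72, 75: arithmetic with common difference +3.
Subsequence B = 6, 8, 14, 22, 36: Fibonacci-style (each term is the sum of the two before it).
Subsequence C = 10, 15, 21, 28, 36: triangular numbers starting at T_4.
Filling subsequence A at index 4 by its rule yields 69.

69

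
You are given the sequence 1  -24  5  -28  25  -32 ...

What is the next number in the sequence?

Positions 1, 3, 5, … form one subsequence and positions 2, 4, 6, … form another.
Subsequence A = 1, 5, 25: powers of 5.
Subsequence B = -24, -28, -32: arithmetic with common difference −4.
Term 7 comes from subsequence A (its 4th entry): 125.

125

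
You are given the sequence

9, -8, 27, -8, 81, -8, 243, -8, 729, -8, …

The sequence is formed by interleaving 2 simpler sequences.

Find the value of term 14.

-8

The terms cycle through 2 interleaved subsequences.
Stream A: 9, 27, 81, 243, 729 (powers of 3).
Stream B: -8, -8, -8, -8, -8 (always -8).
Position 14 → stream B, term 7 = -8.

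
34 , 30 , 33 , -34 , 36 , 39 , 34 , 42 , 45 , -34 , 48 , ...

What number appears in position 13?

Reading positions in blocks of 3 reveals the pattern ABB — 2 tracks woven together.
Subsequence A: 34, -34, 34, -34. Alternating ±34.
Subsequence B: 30, 33, 36, 39, 42, 45, 48. Linear: a_n = 27 + 3·n.
The 13th slot belongs to subsequence A; its 5th term is 34.

34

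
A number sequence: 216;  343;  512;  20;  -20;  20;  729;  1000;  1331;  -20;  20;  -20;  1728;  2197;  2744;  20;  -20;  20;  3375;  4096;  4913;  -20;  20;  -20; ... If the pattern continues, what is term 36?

-20

Positions follow the repeating pattern AAABBB; grouping by letter gives 2 tracks.
Track A: 216, 343, 512, 729, 1000, 1331, 1728, 2197, 2744, 3375, 4096, 4913. Perfect cubes starting at 6³.
Track B: 20, -20, 20, -20, 20, -20, 20, -20, 20, -20, 20, -20. Oscillating between 20 and -20.
The 36th slot belongs to track B; its 18th term is -20.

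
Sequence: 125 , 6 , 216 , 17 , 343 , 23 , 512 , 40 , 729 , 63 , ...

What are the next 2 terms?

Split by position mod 2 into 2 tracks.
Track A: 125, 216, 343, 512, 729. Perfect cubes starting at 5³.
Track B: 6, 17, 23, 40, 63. Each term equals the sum of the previous two.
The 11th slot belongs to track A; its 6th term is 1000.
Term 12 comes from track B (its 6th entry): 103.

1000, 103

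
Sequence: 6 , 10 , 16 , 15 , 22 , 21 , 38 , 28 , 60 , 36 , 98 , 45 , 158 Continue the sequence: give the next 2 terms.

55, 256

Taking every 2nd term gives 2 separate tracks.
Stream A: 6, 16, 22, 38, 60, 98, 158 — a Fibonacci-like recurrence a_n = a_{n-1} + a_{n-2}.
Stream B: 10, 15, 21, 28, 36, 45 — triangular numbers n(n+1)/2 for n = 4, 5, ….
Term 14 comes from stream B (its 7th entry): 55.
The 15th slot belongs to stream A; its 8th term is 256.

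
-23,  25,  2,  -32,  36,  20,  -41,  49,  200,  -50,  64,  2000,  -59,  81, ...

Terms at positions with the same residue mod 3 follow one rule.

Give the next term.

20000

Taking every 3rd term gives 3 separate tracks.
Stream A: -23, -32, -41, -50, -59 — subtracting 9 each time.
Stream B: 25, 36, 49, 64, 81 — the squares 5², 6², 7², ….
Stream C: 2, 20, 200, 2000 — geometric with ratio 10.
Term 15 comes from stream C (its 5th entry): 20000.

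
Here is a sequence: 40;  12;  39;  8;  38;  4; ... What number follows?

The terms cycle through 2 interleaved subsequences.
Subsequence A: 40, 39, 38. Arithmetic, step −1.
Subsequence B: 12, 8, 4. Arithmetic, step −4.
Position 7 falls in subsequence A as its term 4, giving 37.

37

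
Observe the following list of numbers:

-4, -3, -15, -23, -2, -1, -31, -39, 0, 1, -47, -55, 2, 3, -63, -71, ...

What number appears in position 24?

-103

Reading positions in blocks of 4 reveals the pattern AABB — 2 tracks woven together.
Subsequence A = -4, -3, -2, -1, 0, 1, 2, 3: linear: a_n = -5 + n.
Subsequence B = -15, -23, -31, -39, -47, -55, -63, -71: subtracting 8 each time.
Position 24 falls in subsequence B as its term 12, giving -103.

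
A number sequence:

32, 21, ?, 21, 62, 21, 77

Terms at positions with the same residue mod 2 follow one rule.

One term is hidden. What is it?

Split by position mod 2 into 2 tracks.
Subsequence A is 32, ?, 62, 77, which is arithmetic with common difference +15.
Subsequence B is 21, 21, 21, which is constant 21.
So the missing entry in subsequence A is 47.

47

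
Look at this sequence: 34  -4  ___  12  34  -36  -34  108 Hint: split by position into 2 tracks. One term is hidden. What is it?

Split by position mod 2 into 2 tracks.
Subsequence A is 34, ?, 34, -34, which is alternating ±34.
Subsequence B is -4, 12, -36, 108, which is geometric, ×-3 each step.
The gap is subsequence A's term 2; the rule gives -34.

-34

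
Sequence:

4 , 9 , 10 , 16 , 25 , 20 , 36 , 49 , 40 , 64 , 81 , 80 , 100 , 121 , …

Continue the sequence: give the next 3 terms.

Positions follow the repeating pattern AAB; grouping by letter gives 2 tracks.
Stream A: 4, 9, 16, 25, 36, 49, 64, 81, 100, 121. Consecutive squares n² from n = 2.
Stream B: 10, 20, 40, 80. A geometric progression (common ratio 2).
Term 15 comes from stream B (its 5th entry): 160.
The 16th slot belongs to stream A; its 11th term is 144.
Position 17 falls in stream A as its term 12, giving 169.

160, 144, 169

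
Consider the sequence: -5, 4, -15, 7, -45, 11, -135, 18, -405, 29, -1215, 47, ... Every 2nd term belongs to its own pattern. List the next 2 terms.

The terms cycle through 2 interleaved subsequences.
Stream A: -5, -15, -45, -135, -405, -1215. Geometric with ratio 3.
Stream B: 4, 7, 11, 18, 29, 47. Each term equals the sum of the previous two.
The 13th slot belongs to stream A; its 7th term is -3645.
The 14th slot belongs to stream B; its 7th term is 76.

-3645, 76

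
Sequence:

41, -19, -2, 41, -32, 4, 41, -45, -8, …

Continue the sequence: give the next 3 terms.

Read the sequence 3 terms at a time; column i is its own pattern.
Track A is 41, 41, 41, which is the constant sequence 41.
Track B is -19, -32, -45, which is arithmetic with common difference −13.
Track C is -2, 4, -8, which is a geometric progression (common ratio -2).
Position 10 → track A, term 4 = 41.
Position 11 → track B, term 4 = -58.
Position 12 falls in track C as its term 4, giving 16.

41, -58, 16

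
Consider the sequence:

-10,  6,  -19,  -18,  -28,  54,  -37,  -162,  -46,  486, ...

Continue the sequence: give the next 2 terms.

-55, -1458

The terms cycle through 2 interleaved subsequences.
Subsequence A: -10, -19, -28, -37, -46 (linear: a_n = -1 − 9·n).
Subsequence B: 6, -18, 54, -162, 486 (geometric, ×-3 each step).
Position 11 falls in subsequence A as its term 6, giving -55.
Term 12 comes from subsequence B (its 6th entry): -1458.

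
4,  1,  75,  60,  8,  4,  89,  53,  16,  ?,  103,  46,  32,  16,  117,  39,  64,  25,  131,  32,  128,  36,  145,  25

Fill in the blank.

Split by position mod 4 into 4 tracks.
Track A: 4, 8, 16, 32, 64, 128. Powers 2^2, 2^3, 2^4, ….
Track B: 1, 4, ?, 16, 25, 36. Perfect squares starting at 1².
Track C: 75, 89, 103, 117, 131, 145. Arithmetic, step +14.
Track D: 60, 53, 46, 39, 32, 25. Arithmetic with common difference −7.
So the missing entry in track B is 9.

9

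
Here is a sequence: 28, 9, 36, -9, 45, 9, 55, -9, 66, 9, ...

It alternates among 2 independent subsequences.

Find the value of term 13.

91

Taking every 2nd term gives 2 separate tracks.
Track A is 28, 36, 45, 55, 66, which is the triangular numbers T_7, T_8, ….
Track B is 9, -9, 9, -9, 9, which is alternating ±9.
Term 13 comes from track A (its 7th entry): 91.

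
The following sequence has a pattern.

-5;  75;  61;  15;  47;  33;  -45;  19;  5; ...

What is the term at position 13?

Positions follow the repeating pattern ABB; grouping by letter gives 2 tracks.
Stream A = -5, 15, -45: multiplying by -3 each time.
Stream B = 75, 61, 47, 33, 19, 5: subtracting 14 each time.
The 13th slot belongs to stream A; its 5th term is -405.

-405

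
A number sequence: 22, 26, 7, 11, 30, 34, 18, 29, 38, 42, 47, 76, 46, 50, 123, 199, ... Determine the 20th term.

Positions follow the repeating pattern AABB; grouping by letter gives 2 tracks.
Track A is 22, 26, 30, 34, 38, 42, 46, 50, which is adding 4 each time.
Track B is 7, 11, 18, 29, 47, 76, 123, 199, which is a Fibonacci-like recurrence a_n = a_{n-1} + a_{n-2}.
Position 20 falls in track B as its term 10, giving 521.

521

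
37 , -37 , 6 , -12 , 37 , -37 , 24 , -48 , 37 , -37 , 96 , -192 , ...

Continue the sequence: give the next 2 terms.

Positions follow the repeating pattern AABB; grouping by letter gives 2 tracks.
Track A = 37, -37, 37, -37, 37, -37: the oscillation 37·(−1)^(n+1).
Track B = 6, -12, 24, -48, 96, -192: geometric, ×-2 each step.
The 13th slot belongs to track A; its 7th term is 37.
Term 14 comes from track A (its 8th entry): -37.

37, -37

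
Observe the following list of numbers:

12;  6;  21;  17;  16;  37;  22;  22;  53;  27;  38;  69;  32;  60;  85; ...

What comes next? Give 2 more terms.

The terms cycle through 3 interleaved subsequences.
Track A = 12, 17, 22, 27, 32: arithmetic, step +5.
Track B = 6, 16, 22, 38, 60: a Fibonacci-like recurrence a_n = a_{n-1} + a_{n-2}.
Track C = 21, 37, 53, 69, 85: linear: a_n = 5 + 16·n.
Position 16 falls in track A as its term 6, giving 37.
Position 17 falls in track B as its term 6, giving 98.

37, 98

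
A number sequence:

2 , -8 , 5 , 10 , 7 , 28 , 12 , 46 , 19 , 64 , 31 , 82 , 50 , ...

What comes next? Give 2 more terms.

100, 81

Odd-indexed and even-indexed terms follow separate rules.
Track A: 2, 5, 7, 12, 19, 31, 50 (Fibonacci-style (each term is the sum of the two before it)).
Track B: -8, 10, 28, 46, 64, 82 (arithmetic with common difference +18).
Term 14 comes from track B (its 7th entry): 100.
The 15th slot belongs to track A; its 8th term is 81.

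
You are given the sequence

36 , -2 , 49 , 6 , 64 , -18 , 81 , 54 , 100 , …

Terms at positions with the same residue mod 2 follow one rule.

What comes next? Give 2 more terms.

Taking every 2nd term gives 2 separate tracks.
Track A is 36, 49, 64, 81, 100, which is perfect squares starting at 6².
Track B is -2, 6, -18, 54, which is a geometric progression (common ratio -3).
Term 10 comes from track B (its 5th entry): -162.
Position 11 falls in track A as its term 6, giving 121.

-162, 121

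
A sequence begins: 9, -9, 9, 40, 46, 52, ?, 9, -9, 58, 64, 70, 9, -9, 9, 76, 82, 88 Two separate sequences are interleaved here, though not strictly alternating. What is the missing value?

Positions follow the repeating pattern AAABBB; grouping by letter gives 2 tracks.
Track A: 9, -9, 9, ?, 9, -9, 9, -9, 9 — the oscillation 9·(−1)^(n+1).
Track B: 40, 46, 52, 58, 64, 70, 76, 82, 88 — arithmetic with common difference +6.
So the missing entry in track A is -9.

-9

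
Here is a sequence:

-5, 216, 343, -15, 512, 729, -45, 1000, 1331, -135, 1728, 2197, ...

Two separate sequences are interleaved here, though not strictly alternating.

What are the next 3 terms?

Positions follow the repeating pattern ABB; grouping by letter gives 2 tracks.
Stream A: -5, -15, -45, -135 — multiplying by 3 each time.
Stream B: 216, 343, 512, 729, 1000, 1331, 1728, 2197 — consecutive cubes n³ from n = 6.
Position 13 falls in stream A as its term 5, giving -405.
Position 14 → stream B, term 9 = 2744.
Position 15 falls in stream B as its term 10, giving 3375.

-405, 2744, 3375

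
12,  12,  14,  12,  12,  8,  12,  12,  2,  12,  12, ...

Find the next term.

Positions follow the repeating pattern AAB; grouping by letter gives 2 tracks.
Stream A: 12, 12, 12, 12, 12, 12, 12, 12 — always 12.
Stream B: 14, 8, 2 — arithmetic, step −6.
The 12th slot belongs to stream B; its 4th term is -4.

-4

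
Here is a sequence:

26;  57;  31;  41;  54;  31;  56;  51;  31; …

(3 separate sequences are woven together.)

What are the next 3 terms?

71, 48, 31

Taking every 3rd term gives 3 separate tracks.
Track A: 26, 41, 56. Linear: a_n = 11 + 15·n.
Track B: 57, 54, 51. Subtracting 3 each time.
Track C: 31, 31, 31. Constant 31.
The 10th slot belongs to track A; its 4th term is 71.
The 11th slot belongs to track B; its 4th term is 48.
Position 12 → track C, term 4 = 31.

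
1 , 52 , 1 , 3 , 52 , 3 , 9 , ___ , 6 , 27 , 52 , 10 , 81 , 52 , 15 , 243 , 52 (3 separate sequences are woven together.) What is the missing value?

Split by position mod 3 into 3 tracks.
Stream A: 1, 3, 9, 27, 81, 243 (powers of 3).
Stream B: 52, 52, ?, 52, 52, 52 (always 52).
Stream C: 1, 3, 6, 10, 15 (triangular numbers starting at T_1).
Filling stream B at index 3 by its rule yields 52.

52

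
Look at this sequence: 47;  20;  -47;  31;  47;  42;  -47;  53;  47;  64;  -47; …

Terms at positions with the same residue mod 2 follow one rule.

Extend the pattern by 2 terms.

Positions 1, 3, 5, … form one subsequence and positions 2, 4, 6, … form another.
Stream A: 47, -47, 47, -47, 47, -47 (oscillating between 47 and -47).
Stream B: 20, 31, 42, 53, 64 (arithmetic with common difference +11).
The 12th slot belongs to stream B; its 6th term is 75.
Position 13 → stream A, term 7 = 47.

75, 47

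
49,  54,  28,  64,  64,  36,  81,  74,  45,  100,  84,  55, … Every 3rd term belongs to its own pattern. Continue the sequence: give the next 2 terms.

The terms cycle through 3 interleaved subsequences.
Track A = 49, 64, 81, 100: consecutive squares n² from n = 7.
Track B = 54, 64, 74, 84: arithmetic with common difference +10.
Track C = 28, 36, 45, 55: triangular numbers n(n+1)/2 for n = 7, 8, ….
The 13th slot belongs to track A; its 5th term is 121.
Position 14 falls in track B as its term 5, giving 94.

121, 94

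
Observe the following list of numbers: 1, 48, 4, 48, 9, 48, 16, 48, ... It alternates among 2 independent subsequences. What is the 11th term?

The terms cycle through 2 interleaved subsequences.
Stream A: 1, 4, 9, 16. Consecutive squares n² from n = 1.
Stream B: 48, 48, 48, 48. The constant sequence 48.
The 11th slot belongs to stream A; its 6th term is 36.

36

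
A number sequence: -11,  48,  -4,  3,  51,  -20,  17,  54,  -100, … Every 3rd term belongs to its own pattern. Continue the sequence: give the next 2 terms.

31, 57

Read the sequence 3 terms at a time; column i is its own pattern.
Track A is -11, 3, 17, which is adding 14 each time.
Track B is 48, 51, 54, which is arithmetic with common difference +3.
Track C is -4, -20, -100, which is geometric, ×5 each step.
Position 10 → track A, term 4 = 31.
Position 11 falls in track B as its term 4, giving 57.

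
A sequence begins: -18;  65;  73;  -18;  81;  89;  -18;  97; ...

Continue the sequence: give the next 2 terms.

Positions follow the repeating pattern ABB; grouping by letter gives 2 tracks.
Subsequence A = -18, -18, -18: the constant sequence -18.
Subsequence B = 65, 73, 81, 89, 97: arithmetic with common difference +8.
Position 9 → subsequence B, term 6 = 105.
Position 10 → subsequence A, term 4 = -18.

105, -18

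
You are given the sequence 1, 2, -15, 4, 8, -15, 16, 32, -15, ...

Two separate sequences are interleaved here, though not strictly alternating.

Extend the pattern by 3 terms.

64, 128, -15

Positions follow the repeating pattern AAB; grouping by letter gives 2 tracks.
Track A is 1, 2, 4, 8, 16, 32, which is powers 2^0, 2^1, 2^2, ….
Track B is -15, -15, -15, which is constant -15.
The 10th slot belongs to track A; its 7th term is 64.
Position 11 → track A, term 8 = 128.
Position 12 → track B, term 4 = -15.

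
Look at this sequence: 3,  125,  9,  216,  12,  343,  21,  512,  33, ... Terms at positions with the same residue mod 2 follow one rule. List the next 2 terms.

729, 54

Taking every 2nd term gives 2 separate tracks.
Subsequence A is 3, 9, 12, 21, 33, which is each term equals the sum of the previous two.
Subsequence B is 125, 216, 343, 512, which is consecutive cubes n³ from n = 5.
The 10th slot belongs to subsequence B; its 5th term is 729.
Term 11 comes from subsequence A (its 6th entry): 54.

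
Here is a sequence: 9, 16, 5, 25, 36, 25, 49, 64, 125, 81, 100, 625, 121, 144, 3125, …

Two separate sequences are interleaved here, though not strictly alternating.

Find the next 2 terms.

Positions follow the repeating pattern AAB; grouping by letter gives 2 tracks.
Track A = 9, 16, 25, 36, 49, 64, 81, 100, 121, 144: the squares 3², 4², 5², ….
Track B = 5, 25, 125, 625, 3125: powers of 5.
Term 16 comes from track A (its 11th entry): 169.
The 17th slot belongs to track A; its 12th term is 196.

169, 196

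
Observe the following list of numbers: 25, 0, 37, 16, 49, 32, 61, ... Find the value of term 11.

Positions 1, 3, 5, … form one subsequence and positions 2, 4, 6, … form another.
Subsequence A is 25, 37, 49, 61, which is arithmetic with common difference +12.
Subsequence B is 0, 16, 32, which is arithmetic with common difference +16.
Term 11 comes from subsequence A (its 6th entry): 85.

85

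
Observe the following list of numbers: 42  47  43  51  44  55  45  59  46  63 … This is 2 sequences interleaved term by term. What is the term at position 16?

Odd-indexed and even-indexed terms follow separate rules.
Stream A: 42, 43, 44, 45, 46. Adding 1 each time.
Stream B: 47, 51, 55, 59, 63. Linear: a_n = 43 + 4·n.
Term 16 comes from stream B (its 8th entry): 75.

75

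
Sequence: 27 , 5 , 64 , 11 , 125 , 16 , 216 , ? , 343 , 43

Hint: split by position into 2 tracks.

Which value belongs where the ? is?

27

Taking every 2nd term gives 2 separate tracks.
Stream A is 27, 64, 125, 216, 343, which is the cubes 3³, 4³, 5³, ….
Stream B is 5, 11, 16, ?, 43, which is each term equals the sum of the previous two.
So the missing entry in stream B is 27.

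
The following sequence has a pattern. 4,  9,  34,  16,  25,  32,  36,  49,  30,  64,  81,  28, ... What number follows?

Positions follow the repeating pattern AAB; grouping by letter gives 2 tracks.
Track A: 4, 9, 16, 25, 36, 49, 64, 81 (the squares 2², 3², 4², …).
Track B: 34, 32, 30, 28 (linear: a_n = 36 − 2·n).
The 13th slot belongs to track A; its 9th term is 100.

100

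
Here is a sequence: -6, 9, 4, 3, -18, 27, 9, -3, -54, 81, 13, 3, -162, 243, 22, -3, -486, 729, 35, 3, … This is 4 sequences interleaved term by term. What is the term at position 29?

The terms cycle through 4 interleaved subsequences.
Track A: -6, -18, -54, -162, -486. Geometric with ratio 3.
Track B: 9, 27, 81, 243, 729. Powers 3^2, 3^3, 3^4, ….
Track C: 4, 9, 13, 22, 35. A Fibonacci-like recurrence a_n = a_{n-1} + a_{n-2}.
Track D: 3, -3, 3, -3, 3. Oscillating between 3 and -3.
Term 29 comes from track A (its 8th entry): -13122.

-13122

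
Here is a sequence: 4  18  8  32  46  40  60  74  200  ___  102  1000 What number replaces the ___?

Reading positions in blocks of 3 reveals the pattern AAB — 2 tracks woven together.
Track A = 4, 18, 32, 46, 60, 74, ?, 102: arithmetic, step +14.
Track B = 8, 40, 200, 1000: multiplying by 5 each time.
The gap is track A's term 7; the rule gives 88.

88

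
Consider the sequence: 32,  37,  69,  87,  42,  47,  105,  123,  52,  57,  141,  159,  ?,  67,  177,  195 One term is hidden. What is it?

Reading positions in blocks of 4 reveals the pattern AABB — 2 tracks woven together.
Stream A: 32, 37, 42, 47, 52, 57, ?, 67 (arithmetic with common difference +5).
Stream B: 69, 87, 105, 123, 141, 159, 177, 195 (linear: a_n = 51 + 18·n).
The gap is stream A's term 7; the rule gives 62.

62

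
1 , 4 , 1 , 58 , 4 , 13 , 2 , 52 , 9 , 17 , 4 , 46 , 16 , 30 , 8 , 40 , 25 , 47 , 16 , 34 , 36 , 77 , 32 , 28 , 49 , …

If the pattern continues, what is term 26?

124

Split by position mod 4 into 4 tracks.
Subsequence A = 1, 4, 9, 16, 25, 36, 49: perfect squares starting at 1².
Subsequence B = 4, 13, 17, 30, 47, 77: a Fibonacci-like recurrence a_n = a_{n-1} + a_{n-2}.
Subsequence C = 1, 2, 4, 8, 16, 32: geometric, ×2 each step.
Subsequence D = 58, 52, 46, 40, 34, 28: subtracting 6 each time.
Term 26 comes from subsequence B (its 7th entry): 124.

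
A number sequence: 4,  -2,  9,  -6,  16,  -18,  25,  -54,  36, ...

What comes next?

Odd-indexed and even-indexed terms follow separate rules.
Stream A is 4, 9, 16, 25, 36, which is the squares 2², 3², 4², ….
Stream B is -2, -6, -18, -54, which is multiplying by 3 each time.
Position 10 → stream B, term 5 = -162.

-162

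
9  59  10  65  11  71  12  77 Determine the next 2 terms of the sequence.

13, 83

Positions 1, 3, 5, … form one subsequence and positions 2, 4, 6, … form another.
Track A: 9, 10, 11, 12. Linear: a_n = 8 + n.
Track B: 59, 65, 71, 77. Adding 6 each time.
The 9th slot belongs to track A; its 5th term is 13.
Term 10 comes from track B (its 5th entry): 83.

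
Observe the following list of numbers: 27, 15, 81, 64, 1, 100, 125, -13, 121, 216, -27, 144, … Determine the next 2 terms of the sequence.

Taking every 3rd term gives 3 separate tracks.
Track A: 27, 64, 125, 216 — perfect cubes starting at 3³.
Track B: 15, 1, -13, -27 — subtracting 14 each time.
Track C: 81, 100, 121, 144 — the squares 9², 10², 11², ….
Position 13 falls in track A as its term 5, giving 343.
Position 14 falls in track B as its term 5, giving -41.

343, -41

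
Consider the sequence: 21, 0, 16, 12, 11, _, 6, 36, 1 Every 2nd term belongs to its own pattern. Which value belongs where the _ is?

The terms cycle through 2 interleaved subsequences.
Track A: 21, 16, 11, 6, 1. Arithmetic with common difference −5.
Track B: 0, 12, ?, 36. Arithmetic with common difference +12.
Track B's pattern makes the blank 24.

24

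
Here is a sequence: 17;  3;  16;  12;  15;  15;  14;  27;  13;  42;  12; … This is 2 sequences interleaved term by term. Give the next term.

The terms cycle through 2 interleaved subsequences.
Track A: 17, 16, 15, 14, 13, 12 — subtracting 1 each time.
Track B: 3, 12, 15, 27, 42 — each term equals the sum of the previous two.
Position 12 → track B, term 6 = 69.

69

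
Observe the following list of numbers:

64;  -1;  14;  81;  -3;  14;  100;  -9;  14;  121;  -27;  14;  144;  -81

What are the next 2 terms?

14, 169

The terms cycle through 3 interleaved subsequences.
Track A = 64, 81, 100, 121, 144: consecutive squares n² from n = 8.
Track B = -1, -3, -9, -27, -81: geometric with ratio 3.
Track C = 14, 14, 14, 14: always 14.
The 15th slot belongs to track C; its 5th term is 14.
The 16th slot belongs to track A; its 6th term is 169.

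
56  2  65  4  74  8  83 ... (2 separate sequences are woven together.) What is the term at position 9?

92

Positions 1, 3, 5, … form one subsequence and positions 2, 4, 6, … form another.
Stream A: 56, 65, 74, 83. Adding 9 each time.
Stream B: 2, 4, 8. Powers 2^1, 2^2, 2^3, ….
Position 9 falls in stream A as its term 5, giving 92.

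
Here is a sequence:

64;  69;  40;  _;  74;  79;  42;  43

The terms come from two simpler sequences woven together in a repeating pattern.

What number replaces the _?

Positions follow the repeating pattern AABB; grouping by letter gives 2 tracks.
Subsequence A = 64, 69, 74, 79: linear: a_n = 59 + 5·n.
Subsequence B = 40, ?, 42, 43: linear: a_n = 39 + n.
So the missing entry in subsequence B is 41.

41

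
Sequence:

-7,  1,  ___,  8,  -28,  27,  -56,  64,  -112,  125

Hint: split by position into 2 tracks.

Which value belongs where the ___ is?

-14

Split by position mod 2 into 2 tracks.
Subsequence A: -7, ?, -28, -56, -112. A geometric progression (common ratio 2).
Subsequence B: 1, 8, 27, 64, 125. Consecutive cubes n³ from n = 1.
Filling subsequence A at index 2 by its rule yields -14.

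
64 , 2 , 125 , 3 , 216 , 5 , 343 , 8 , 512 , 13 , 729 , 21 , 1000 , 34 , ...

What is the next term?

1331

The terms cycle through 2 interleaved subsequences.
Track A: 64, 125, 216, 343, 512, 729, 1000 (consecutive cubes n³ from n = 4).
Track B: 2, 3, 5, 8, 13, 21, 34 (each term equals the sum of the previous two).
Term 15 comes from track A (its 8th entry): 1331.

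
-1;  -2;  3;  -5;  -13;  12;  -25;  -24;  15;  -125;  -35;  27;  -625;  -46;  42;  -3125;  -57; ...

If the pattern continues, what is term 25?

Split by position mod 3 into 3 tracks.
Track A is -1, -5, -25, -125, -625, -3125, which is multiplying by 5 each time.
Track B is -2, -13, -24, -35, -46, -57, which is arithmetic, step −11.
Track C is 3, 12, 15, 27, 42, which is each term equals the sum of the previous two.
Term 25 comes from track A (its 9th entry): -390625.

-390625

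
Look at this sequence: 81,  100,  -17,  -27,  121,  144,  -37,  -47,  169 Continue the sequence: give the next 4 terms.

Reading positions in blocks of 4 reveals the pattern AABB — 2 tracks woven together.
Track A = 81, 100, 121, 144, 169: perfect squares starting at 9².
Track B = -17, -27, -37, -47: arithmetic with common difference −10.
Position 10 → track A, term 6 = 196.
Term 11 comes from track B (its 5th entry): -57.
Term 12 comes from track B (its 6th entry): -67.
Position 13 falls in track A as its term 7, giving 225.

196, -57, -67, 225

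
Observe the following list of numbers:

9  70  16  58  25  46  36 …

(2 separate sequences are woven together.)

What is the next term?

The terms cycle through 2 interleaved subsequences.
Subsequence A: 9, 16, 25, 36 (the squares 3², 4², 5², …).
Subsequence B: 70, 58, 46 (linear: a_n = 82 − 12·n).
Position 8 → subsequence B, term 4 = 34.

34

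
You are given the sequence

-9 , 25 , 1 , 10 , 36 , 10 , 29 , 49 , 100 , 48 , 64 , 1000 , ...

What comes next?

The terms cycle through 3 interleaved subsequences.
Subsequence A: -9, 10, 29, 48 — linear: a_n = -28 + 19·n.
Subsequence B: 25, 36, 49, 64 — perfect squares starting at 5².
Subsequence C: 1, 10, 100, 1000 — multiplying by 10 each time.
Term 13 comes from subsequence A (its 5th entry): 67.

67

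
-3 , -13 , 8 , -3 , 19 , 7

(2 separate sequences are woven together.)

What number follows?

The terms cycle through 2 interleaved subsequences.
Stream A is -3, 8, 19, which is linear: a_n = -14 + 11·n.
Stream B is -13, -3, 7, which is adding 10 each time.
Position 7 falls in stream A as its term 4, giving 30.

30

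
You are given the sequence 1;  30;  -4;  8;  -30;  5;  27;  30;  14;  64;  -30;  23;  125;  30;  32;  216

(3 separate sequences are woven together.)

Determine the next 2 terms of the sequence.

Split by position mod 3 into 3 tracks.
Track A is 1, 8, 27, 64, 125, 216, which is consecutive cubes n³ from n = 1.
Track B is 30, -30, 30, -30, 30, which is the oscillation 30·(−1)^(n+1).
Track C is -4, 5, 14, 23, 32, which is arithmetic with common difference +9.
Position 17 falls in track B as its term 6, giving -30.
Term 18 comes from track C (its 6th entry): 41.

-30, 41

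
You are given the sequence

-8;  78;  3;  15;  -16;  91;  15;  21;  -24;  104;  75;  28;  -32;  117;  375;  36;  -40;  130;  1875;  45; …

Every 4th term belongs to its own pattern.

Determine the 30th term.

Split by position mod 4: positions 1, 5, 9, … form one track, and each other residue class forms its own.
Track A = -8, -16, -24, -32, -40: arithmetic with common difference −8.
Track B = 78, 91, 104, 117, 130: arithmetic, step +13.
Track C = 3, 15, 75, 375, 1875: multiplying by 5 each time.
Track D = 15, 21, 28, 36, 45: the triangular numbers T_5, T_6, ….
The 30th slot belongs to track B; its 8th term is 169.

169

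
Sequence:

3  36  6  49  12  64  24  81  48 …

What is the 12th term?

121

The terms cycle through 2 interleaved subsequences.
Track A is 3, 6, 12, 24, 48, which is multiplying by 2 each time.
Track B is 36, 49, 64, 81, which is the squares 6², 7², 8², ….
The 12th slot belongs to track B; its 6th term is 121.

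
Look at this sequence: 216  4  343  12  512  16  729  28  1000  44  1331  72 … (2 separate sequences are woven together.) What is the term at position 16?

188

Taking every 2nd term gives 2 separate tracks.
Track A: 216, 343, 512, 729, 1000, 1331. The cubes 6³, 7³, 8³, ….
Track B: 4, 12, 16, 28, 44, 72. Fibonacci-style (each term is the sum of the two before it).
The 16th slot belongs to track B; its 8th term is 188.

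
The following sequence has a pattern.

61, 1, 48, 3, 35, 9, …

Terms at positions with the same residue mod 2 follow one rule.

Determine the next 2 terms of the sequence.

22, 27

Taking every 2nd term gives 2 separate tracks.
Track A: 61, 48, 35 (subtracting 13 each time).
Track B: 1, 3, 9 (powers of 3).
Position 7 → track A, term 4 = 22.
Position 8 → track B, term 4 = 27.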